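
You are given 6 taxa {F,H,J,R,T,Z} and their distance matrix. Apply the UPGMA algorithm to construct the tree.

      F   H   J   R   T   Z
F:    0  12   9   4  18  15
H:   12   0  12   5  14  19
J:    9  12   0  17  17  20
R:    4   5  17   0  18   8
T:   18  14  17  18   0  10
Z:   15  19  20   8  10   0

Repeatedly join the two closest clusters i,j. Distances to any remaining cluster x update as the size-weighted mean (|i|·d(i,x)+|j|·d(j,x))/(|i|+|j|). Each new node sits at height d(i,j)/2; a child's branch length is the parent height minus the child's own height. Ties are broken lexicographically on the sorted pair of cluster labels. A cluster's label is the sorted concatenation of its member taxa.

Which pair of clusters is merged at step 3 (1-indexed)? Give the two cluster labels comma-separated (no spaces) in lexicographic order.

T,Z

step 1: merge (F,R) at d=4; branch lengths F→2, R→2; new cluster FR
  updated: d(FR,H)=17/2, d(FR,J)=13, d(FR,T)=18, d(FR,Z)=23/2
step 2: merge (FR,H) at d=17/2; branch lengths FR→9/4, H→17/4; new cluster FHR
  updated: d(FHR,J)=38/3, d(FHR,T)=50/3, d(FHR,Z)=14
step 3: merge (T,Z) at d=10; branch lengths T→5, Z→5; new cluster TZ
  updated: d(FHR,TZ)=46/3, d(J,TZ)=37/2
step 4: merge (FHR,J) at d=38/3; branch lengths FHR→25/12, J→19/3; new cluster FHJR
  updated: d(FHJR,TZ)=129/8
step 5: merge (FHJR,TZ) at d=129/8; branch lengths FHJR→83/48, TZ→49/16; new cluster FHJRTZ
final tree: ((((F:2,R:2):9/4,H:17/4):25/12,J:19/3):83/48,(T:5,Z:5):49/16)
total length: 809/24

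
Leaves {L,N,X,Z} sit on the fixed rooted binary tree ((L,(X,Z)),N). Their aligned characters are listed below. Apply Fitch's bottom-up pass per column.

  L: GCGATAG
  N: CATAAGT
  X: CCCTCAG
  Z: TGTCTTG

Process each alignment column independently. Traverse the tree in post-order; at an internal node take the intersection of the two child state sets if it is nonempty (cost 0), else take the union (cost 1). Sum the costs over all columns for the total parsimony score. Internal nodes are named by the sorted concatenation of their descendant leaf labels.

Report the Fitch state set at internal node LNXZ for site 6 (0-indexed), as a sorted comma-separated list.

[col 0] XZ: children X:{C}, Z:{T} ∪→ {C,T}; cost 1
[col 0] LXZ: children L:{G}, XZ:{C,T} ∪→ {C,G,T}; cost 1
[col 0] LNXZ: children LXZ:{C,G,T}, N:{C} ∩→ {C}; cost 0
[col 1] XZ: children X:{C}, Z:{G} ∪→ {C,G}; cost 1
[col 1] LXZ: children L:{C}, XZ:{C,G} ∩→ {C}; cost 0
[col 1] LNXZ: children LXZ:{C}, N:{A} ∪→ {A,C}; cost 1
[col 2] XZ: children X:{C}, Z:{T} ∪→ {C,T}; cost 1
[col 2] LXZ: children L:{G}, XZ:{C,T} ∪→ {C,G,T}; cost 1
[col 2] LNXZ: children LXZ:{C,G,T}, N:{T} ∩→ {T}; cost 0
[col 3] XZ: children X:{T}, Z:{C} ∪→ {C,T}; cost 1
[col 3] LXZ: children L:{A}, XZ:{C,T} ∪→ {A,C,T}; cost 1
[col 3] LNXZ: children LXZ:{A,C,T}, N:{A} ∩→ {A}; cost 0
[col 4] XZ: children X:{C}, Z:{T} ∪→ {C,T}; cost 1
[col 4] LXZ: children L:{T}, XZ:{C,T} ∩→ {T}; cost 0
[col 4] LNXZ: children LXZ:{T}, N:{A} ∪→ {A,T}; cost 1
[col 5] XZ: children X:{A}, Z:{T} ∪→ {A,T}; cost 1
[col 5] LXZ: children L:{A}, XZ:{A,T} ∩→ {A}; cost 0
[col 5] LNXZ: children LXZ:{A}, N:{G} ∪→ {A,G}; cost 1
[col 6] XZ: children X:{G}, Z:{G} ∩→ {G}; cost 0
[col 6] LXZ: children L:{G}, XZ:{G} ∩→ {G}; cost 0
[col 6] LNXZ: children LXZ:{G}, N:{T} ∪→ {G,T}; cost 1
per-site changes: [2, 2, 2, 2, 2, 2, 1]; total = 13

G,T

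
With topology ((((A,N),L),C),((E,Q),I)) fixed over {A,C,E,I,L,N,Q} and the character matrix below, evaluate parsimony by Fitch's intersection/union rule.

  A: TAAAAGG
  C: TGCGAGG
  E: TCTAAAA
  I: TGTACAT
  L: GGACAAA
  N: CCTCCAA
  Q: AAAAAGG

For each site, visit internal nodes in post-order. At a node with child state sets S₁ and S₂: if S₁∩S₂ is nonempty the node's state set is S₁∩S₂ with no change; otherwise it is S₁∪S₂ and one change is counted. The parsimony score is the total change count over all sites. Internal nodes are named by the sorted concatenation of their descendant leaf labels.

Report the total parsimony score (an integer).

23

AN@0: {T} ∪ {C} = {C,T} (union, +1)
ALN@0: {C,T} ∪ {G} = {C,G,T} (union, +1)
ACLN@0: {C,G,T} ∩ {T} = {T} (intersection, +0)
EQ@0: {T} ∪ {A} = {A,T} (union, +1)
EIQ@0: {A,T} ∩ {T} = {T} (intersection, +0)
ACEILNQ@0: {T} ∩ {T} = {T} (intersection, +0)
AN@1: {A} ∪ {C} = {A,C} (union, +1)
ALN@1: {A,C} ∪ {G} = {A,C,G} (union, +1)
ACLN@1: {A,C,G} ∩ {G} = {G} (intersection, +0)
EQ@1: {C} ∪ {A} = {A,C} (union, +1)
EIQ@1: {A,C} ∪ {G} = {A,C,G} (union, +1)
ACEILNQ@1: {G} ∩ {A,C,G} = {G} (intersection, +0)
AN@2: {A} ∪ {T} = {A,T} (union, +1)
ALN@2: {A,T} ∩ {A} = {A} (intersection, +0)
ACLN@2: {A} ∪ {C} = {A,C} (union, +1)
EQ@2: {T} ∪ {A} = {A,T} (union, +1)
EIQ@2: {A,T} ∩ {T} = {T} (intersection, +0)
ACEILNQ@2: {A,C} ∪ {T} = {A,C,T} (union, +1)
AN@3: {A} ∪ {C} = {A,C} (union, +1)
ALN@3: {A,C} ∩ {C} = {C} (intersection, +0)
ACLN@3: {C} ∪ {G} = {C,G} (union, +1)
EQ@3: {A} ∩ {A} = {A} (intersection, +0)
EIQ@3: {A} ∩ {A} = {A} (intersection, +0)
ACEILNQ@3: {C,G} ∪ {A} = {A,C,G} (union, +1)
AN@4: {A} ∪ {C} = {A,C} (union, +1)
ALN@4: {A,C} ∩ {A} = {A} (intersection, +0)
ACLN@4: {A} ∩ {A} = {A} (intersection, +0)
EQ@4: {A} ∩ {A} = {A} (intersection, +0)
EIQ@4: {A} ∪ {C} = {A,C} (union, +1)
ACEILNQ@4: {A} ∩ {A,C} = {A} (intersection, +0)
AN@5: {G} ∪ {A} = {A,G} (union, +1)
ALN@5: {A,G} ∩ {A} = {A} (intersection, +0)
ACLN@5: {A} ∪ {G} = {A,G} (union, +1)
EQ@5: {A} ∪ {G} = {A,G} (union, +1)
EIQ@5: {A,G} ∩ {A} = {A} (intersection, +0)
ACEILNQ@5: {A,G} ∩ {A} = {A} (intersection, +0)
AN@6: {G} ∪ {A} = {A,G} (union, +1)
ALN@6: {A,G} ∩ {A} = {A} (intersection, +0)
ACLN@6: {A} ∪ {G} = {A,G} (union, +1)
EQ@6: {A} ∪ {G} = {A,G} (union, +1)
EIQ@6: {A,G} ∪ {T} = {A,G,T} (union, +1)
ACEILNQ@6: {A,G} ∩ {A,G,T} = {A,G} (intersection, +0)
per-site changes: [3, 4, 4, 3, 2, 3, 4]; total = 23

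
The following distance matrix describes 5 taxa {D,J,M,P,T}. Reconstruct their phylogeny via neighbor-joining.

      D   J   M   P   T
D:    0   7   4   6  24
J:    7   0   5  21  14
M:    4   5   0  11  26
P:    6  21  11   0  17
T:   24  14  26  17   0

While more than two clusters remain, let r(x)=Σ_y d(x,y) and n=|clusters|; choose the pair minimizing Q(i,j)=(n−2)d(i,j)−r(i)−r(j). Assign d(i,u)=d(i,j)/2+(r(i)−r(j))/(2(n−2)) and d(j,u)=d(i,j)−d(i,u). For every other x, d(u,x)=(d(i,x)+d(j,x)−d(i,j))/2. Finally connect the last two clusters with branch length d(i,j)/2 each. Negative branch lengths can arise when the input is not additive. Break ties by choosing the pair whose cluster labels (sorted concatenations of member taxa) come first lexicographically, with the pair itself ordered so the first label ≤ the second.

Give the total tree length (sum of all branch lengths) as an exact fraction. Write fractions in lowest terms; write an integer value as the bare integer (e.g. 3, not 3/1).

241/8

1. join J+T (d=14, Q=-86) ⇒ JT; edges |J|=4/3, |T|=38/3
  updated: d(D,JT)=17/2, d(JT,M)=17/2, d(JT,P)=12
2. join D+P (d=6, Q=-71/2) ⇒ DP; edges |D|=3/8, |P|=45/8
  updated: d(DP,JT)=29/4, d(DP,M)=9/2
3. join DP+JT (d=29/4, Q=-81/4) ⇒ DJPT; edges |DP|=13/8, |JT|=45/8
  updated: d(DJPT,M)=23/8
4. join DJPT+M (d=23/8) ⇒ DJMPT; edges |DJPT|=23/16, |M|=23/16
final tree: (((D:3/8,P:45/8):13/8,(J:4/3,T:38/3):45/8):23/16,M:23/16)
total length: 241/8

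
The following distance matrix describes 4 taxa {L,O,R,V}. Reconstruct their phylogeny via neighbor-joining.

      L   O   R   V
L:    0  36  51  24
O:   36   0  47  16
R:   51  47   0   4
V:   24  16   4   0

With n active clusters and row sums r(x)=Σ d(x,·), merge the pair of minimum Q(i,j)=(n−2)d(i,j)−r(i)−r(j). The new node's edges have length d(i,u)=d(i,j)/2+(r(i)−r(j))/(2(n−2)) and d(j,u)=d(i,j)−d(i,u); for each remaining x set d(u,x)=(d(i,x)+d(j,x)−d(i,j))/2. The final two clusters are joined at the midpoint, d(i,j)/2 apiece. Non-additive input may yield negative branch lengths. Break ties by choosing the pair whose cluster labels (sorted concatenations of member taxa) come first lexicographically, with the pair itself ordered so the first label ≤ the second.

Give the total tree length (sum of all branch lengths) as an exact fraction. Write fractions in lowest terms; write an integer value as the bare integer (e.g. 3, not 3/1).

109/2

iteration 1: select L,O (d=36, Q=-138); attach at lengths (21, 15); label the merged cluster LO
  updated: d(LO,R)=31, d(LO,V)=2
iteration 2: select LO,R (d=31, Q=-37); attach at lengths (29/2, 33/2); label the merged cluster LOR
  updated: d(LOR,V)=-25/2
iteration 3: select LOR,V (d=-25/2); attach at lengths (-25/4, -25/4); label the merged cluster LORV
final tree: (((L:21,O:15):29/2,R:33/2):-25/4,V:-25/4)
total length: 109/2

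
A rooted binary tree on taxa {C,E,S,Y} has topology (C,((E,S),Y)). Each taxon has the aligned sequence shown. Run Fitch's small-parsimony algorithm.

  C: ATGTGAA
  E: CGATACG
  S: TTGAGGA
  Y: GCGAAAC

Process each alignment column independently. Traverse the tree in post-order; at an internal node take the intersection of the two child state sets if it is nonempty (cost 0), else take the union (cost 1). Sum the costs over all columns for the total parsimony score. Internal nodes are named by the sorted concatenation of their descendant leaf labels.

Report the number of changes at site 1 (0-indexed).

site 0, node ES: E={C} ∪ S={T} → {C,T} (+1)
site 0, node ESY: ES={C,T} ∪ Y={G} → {C,G,T} (+1)
site 0, node CESY: C={A} ∪ ESY={C,G,T} → {A,C,G,T} (+1)
site 1, node ES: E={G} ∪ S={T} → {G,T} (+1)
site 1, node ESY: ES={G,T} ∪ Y={C} → {C,G,T} (+1)
site 1, node CESY: C={T} ∩ ESY={C,G,T} → {T} (+0)
site 2, node ES: E={A} ∪ S={G} → {A,G} (+1)
site 2, node ESY: ES={A,G} ∩ Y={G} → {G} (+0)
site 2, node CESY: C={G} ∩ ESY={G} → {G} (+0)
site 3, node ES: E={T} ∪ S={A} → {A,T} (+1)
site 3, node ESY: ES={A,T} ∩ Y={A} → {A} (+0)
site 3, node CESY: C={T} ∪ ESY={A} → {A,T} (+1)
site 4, node ES: E={A} ∪ S={G} → {A,G} (+1)
site 4, node ESY: ES={A,G} ∩ Y={A} → {A} (+0)
site 4, node CESY: C={G} ∪ ESY={A} → {A,G} (+1)
site 5, node ES: E={C} ∪ S={G} → {C,G} (+1)
site 5, node ESY: ES={C,G} ∪ Y={A} → {A,C,G} (+1)
site 5, node CESY: C={A} ∩ ESY={A,C,G} → {A} (+0)
site 6, node ES: E={G} ∪ S={A} → {A,G} (+1)
site 6, node ESY: ES={A,G} ∪ Y={C} → {A,C,G} (+1)
site 6, node CESY: C={A} ∩ ESY={A,C,G} → {A} (+0)
per-site changes: [3, 2, 1, 2, 2, 2, 2]; total = 14

2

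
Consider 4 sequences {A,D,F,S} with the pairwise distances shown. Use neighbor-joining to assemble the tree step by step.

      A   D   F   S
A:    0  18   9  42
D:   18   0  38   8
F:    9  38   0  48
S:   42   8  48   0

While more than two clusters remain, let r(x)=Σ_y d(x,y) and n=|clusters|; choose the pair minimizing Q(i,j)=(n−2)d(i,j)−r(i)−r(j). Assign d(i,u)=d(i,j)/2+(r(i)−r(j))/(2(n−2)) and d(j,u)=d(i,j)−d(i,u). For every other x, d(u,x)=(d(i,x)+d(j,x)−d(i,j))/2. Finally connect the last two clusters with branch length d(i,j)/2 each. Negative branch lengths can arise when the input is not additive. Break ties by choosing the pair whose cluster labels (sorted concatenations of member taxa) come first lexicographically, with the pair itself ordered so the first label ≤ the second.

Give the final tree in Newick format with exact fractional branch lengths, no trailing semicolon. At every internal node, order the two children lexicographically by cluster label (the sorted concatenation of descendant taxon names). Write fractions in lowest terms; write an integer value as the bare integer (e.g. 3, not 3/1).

step 1: merge (A,F) at d=9, Q=-146; branch lengths A→-2, F→11; new cluster AF
  updated: d(AF,D)=47/2, d(AF,S)=81/2
step 2: merge (AF,D) at d=47/2, Q=-72; branch lengths AF→28, D→-9/2; new cluster ADF
  updated: d(ADF,S)=25/2
step 3: merge (ADF,S) at d=25/2; branch lengths ADF→25/4, S→25/4; new cluster ADFS
final tree: (((A:-2,F:11):28,D:-9/2):25/4,S:25/4)
total length: 45

(((A:-2,F:11):28,D:-9/2):25/4,S:25/4)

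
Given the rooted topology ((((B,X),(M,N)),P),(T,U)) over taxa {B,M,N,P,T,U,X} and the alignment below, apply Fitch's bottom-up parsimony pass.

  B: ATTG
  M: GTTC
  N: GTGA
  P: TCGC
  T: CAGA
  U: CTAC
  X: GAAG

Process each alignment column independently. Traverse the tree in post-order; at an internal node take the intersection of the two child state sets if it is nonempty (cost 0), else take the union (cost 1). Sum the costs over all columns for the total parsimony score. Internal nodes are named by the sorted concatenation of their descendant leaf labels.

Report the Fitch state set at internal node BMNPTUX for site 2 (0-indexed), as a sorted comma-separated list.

G

BX@0: {A} ∪ {G} = {A,G} (union, +1)
MN@0: {G} ∩ {G} = {G} (intersection, +0)
BMNX@0: {A,G} ∩ {G} = {G} (intersection, +0)
BMNPX@0: {G} ∪ {T} = {G,T} (union, +1)
TU@0: {C} ∩ {C} = {C} (intersection, +0)
BMNPTUX@0: {G,T} ∪ {C} = {C,G,T} (union, +1)
BX@1: {T} ∪ {A} = {A,T} (union, +1)
MN@1: {T} ∩ {T} = {T} (intersection, +0)
BMNX@1: {A,T} ∩ {T} = {T} (intersection, +0)
BMNPX@1: {T} ∪ {C} = {C,T} (union, +1)
TU@1: {A} ∪ {T} = {A,T} (union, +1)
BMNPTUX@1: {C,T} ∩ {A,T} = {T} (intersection, +0)
BX@2: {T} ∪ {A} = {A,T} (union, +1)
MN@2: {T} ∪ {G} = {G,T} (union, +1)
BMNX@2: {A,T} ∩ {G,T} = {T} (intersection, +0)
BMNPX@2: {T} ∪ {G} = {G,T} (union, +1)
TU@2: {G} ∪ {A} = {A,G} (union, +1)
BMNPTUX@2: {G,T} ∩ {A,G} = {G} (intersection, +0)
BX@3: {G} ∩ {G} = {G} (intersection, +0)
MN@3: {C} ∪ {A} = {A,C} (union, +1)
BMNX@3: {G} ∪ {A,C} = {A,C,G} (union, +1)
BMNPX@3: {A,C,G} ∩ {C} = {C} (intersection, +0)
TU@3: {A} ∪ {C} = {A,C} (union, +1)
BMNPTUX@3: {C} ∩ {A,C} = {C} (intersection, +0)
per-site changes: [3, 3, 4, 3]; total = 13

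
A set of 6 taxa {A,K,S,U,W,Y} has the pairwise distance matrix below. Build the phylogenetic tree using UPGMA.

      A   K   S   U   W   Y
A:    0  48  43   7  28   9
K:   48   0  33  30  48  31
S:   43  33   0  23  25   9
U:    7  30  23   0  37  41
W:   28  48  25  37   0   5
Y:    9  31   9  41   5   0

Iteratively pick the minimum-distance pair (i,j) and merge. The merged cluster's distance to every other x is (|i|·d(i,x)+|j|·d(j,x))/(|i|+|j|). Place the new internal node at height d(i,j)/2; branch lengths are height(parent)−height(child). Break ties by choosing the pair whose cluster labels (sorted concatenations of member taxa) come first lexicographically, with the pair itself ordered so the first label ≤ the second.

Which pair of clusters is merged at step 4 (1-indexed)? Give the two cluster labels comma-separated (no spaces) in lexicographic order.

iteration 1: select W,Y (d=5); attach at lengths (5/2, 5/2); label the merged cluster WY
  updated: d(A,WY)=37/2, d(K,WY)=79/2, d(S,WY)=17, d(U,WY)=39
iteration 2: select A,U (d=7); attach at lengths (7/2, 7/2); label the merged cluster AU
  updated: d(AU,K)=39, d(AU,S)=33, d(AU,WY)=115/4
iteration 3: select S,WY (d=17); attach at lengths (17/2, 6); label the merged cluster SWY
  updated: d(AU,SWY)=181/6, d(K,SWY)=112/3
iteration 4: select AU,SWY (d=181/6); attach at lengths (139/12, 79/12); label the merged cluster ASUWY
  updated: d(ASUWY,K)=38
iteration 5: select ASUWY,K (d=38); attach at lengths (47/12, 19); label the merged cluster AKSUWY
final tree: (((A:7/2,U:7/2):139/12,(S:17/2,(W:5/2,Y:5/2):6):79/12):47/12,K:19)
total length: 811/12

AU,SWY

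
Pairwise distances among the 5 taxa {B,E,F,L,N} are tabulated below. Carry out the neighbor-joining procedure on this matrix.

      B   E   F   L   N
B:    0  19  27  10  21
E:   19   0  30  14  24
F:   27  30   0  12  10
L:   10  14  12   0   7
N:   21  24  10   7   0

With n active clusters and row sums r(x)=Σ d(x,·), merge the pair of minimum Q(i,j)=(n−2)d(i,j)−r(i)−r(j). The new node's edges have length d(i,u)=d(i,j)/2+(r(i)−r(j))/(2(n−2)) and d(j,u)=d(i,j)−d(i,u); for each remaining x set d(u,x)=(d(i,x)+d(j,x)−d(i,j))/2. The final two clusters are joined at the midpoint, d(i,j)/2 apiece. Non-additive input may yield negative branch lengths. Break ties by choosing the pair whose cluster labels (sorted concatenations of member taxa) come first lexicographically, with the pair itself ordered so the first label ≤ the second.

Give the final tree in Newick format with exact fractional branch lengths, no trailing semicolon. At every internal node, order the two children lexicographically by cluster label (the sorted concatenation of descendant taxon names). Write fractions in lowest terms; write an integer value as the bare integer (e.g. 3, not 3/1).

(((B:31/4,E:45/4):9/2,(F:47/6,N:13/6):13/2):-1,L:-1)

step 1: merge (F,N) at d=10, Q=-111; branch lengths F→47/6, N→13/6; new cluster FN
  updated: d(B,FN)=19, d(E,FN)=22, d(FN,L)=9/2
step 2: merge (B,E) at d=19, Q=-65; branch lengths B→31/4, E→45/4; new cluster BE
  updated: d(BE,FN)=11, d(BE,L)=5/2
step 3: merge (BE,FN) at d=11, Q=-18; branch lengths BE→9/2, FN→13/2; new cluster BEFN
  updated: d(BEFN,L)=-2
step 4: merge (BEFN,L) at d=-2; branch lengths BEFN→-1, L→-1; new cluster BEFLN
final tree: (((B:31/4,E:45/4):9/2,(F:47/6,N:13/6):13/2):-1,L:-1)
total length: 38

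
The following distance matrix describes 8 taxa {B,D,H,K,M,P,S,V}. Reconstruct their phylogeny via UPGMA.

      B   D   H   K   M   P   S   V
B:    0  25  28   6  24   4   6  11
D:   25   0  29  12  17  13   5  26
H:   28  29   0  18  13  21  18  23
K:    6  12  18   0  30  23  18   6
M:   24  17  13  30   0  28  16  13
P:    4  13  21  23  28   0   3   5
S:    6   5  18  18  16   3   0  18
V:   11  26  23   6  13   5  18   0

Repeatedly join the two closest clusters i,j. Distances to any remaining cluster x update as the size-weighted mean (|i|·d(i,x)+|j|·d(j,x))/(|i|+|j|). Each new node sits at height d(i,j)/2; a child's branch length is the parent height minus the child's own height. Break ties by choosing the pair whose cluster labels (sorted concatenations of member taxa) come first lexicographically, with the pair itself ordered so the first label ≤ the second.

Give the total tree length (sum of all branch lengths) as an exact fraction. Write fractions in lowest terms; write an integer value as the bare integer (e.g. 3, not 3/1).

step 1: merge (P,S) at d=3; branch lengths P→3/2, S→3/2; new cluster PS
  updated: d(B,PS)=5, d(D,PS)=9, d(H,PS)=39/2, d(K,PS)=41/2, d(M,PS)=22, d(PS,V)=23/2
step 2: merge (B,PS) at d=5; branch lengths B→5/2, PS→1; new cluster BPS
  updated: d(BPS,D)=43/3, d(BPS,H)=67/3, d(BPS,K)=47/3, d(BPS,M)=68/3, d(BPS,V)=34/3
step 3: merge (K,V) at d=6; branch lengths K→3, V→3; new cluster KV
  updated: d(BPS,KV)=27/2, d(D,KV)=19, d(H,KV)=41/2, d(KV,M)=43/2
step 4: merge (H,M) at d=13; branch lengths H→13/2, M→13/2; new cluster HM
  updated: d(BPS,HM)=45/2, d(D,HM)=23, d(HM,KV)=21
step 5: merge (BPS,KV) at d=27/2; branch lengths BPS→17/4, KV→15/4; new cluster BKPSV
  updated: d(BKPSV,D)=81/5, d(BKPSV,HM)=219/10
step 6: merge (BKPSV,D) at d=81/5; branch lengths BKPSV→27/20, D→81/10; new cluster BDKPSV
  updated: d(BDKPSV,HM)=265/12
step 7: merge (BDKPSV,HM) at d=265/12; branch lengths BDKPSV→353/120, HM→109/24; new cluster BDHKMPSV
final tree: ((((B:5/2,(P:3/2,S:3/2):1):17/4,(K:3,V:3):15/4):27/20,D:81/10):353/120,(H:13/2,M:13/2):109/24)
total length: 1513/30

1513/30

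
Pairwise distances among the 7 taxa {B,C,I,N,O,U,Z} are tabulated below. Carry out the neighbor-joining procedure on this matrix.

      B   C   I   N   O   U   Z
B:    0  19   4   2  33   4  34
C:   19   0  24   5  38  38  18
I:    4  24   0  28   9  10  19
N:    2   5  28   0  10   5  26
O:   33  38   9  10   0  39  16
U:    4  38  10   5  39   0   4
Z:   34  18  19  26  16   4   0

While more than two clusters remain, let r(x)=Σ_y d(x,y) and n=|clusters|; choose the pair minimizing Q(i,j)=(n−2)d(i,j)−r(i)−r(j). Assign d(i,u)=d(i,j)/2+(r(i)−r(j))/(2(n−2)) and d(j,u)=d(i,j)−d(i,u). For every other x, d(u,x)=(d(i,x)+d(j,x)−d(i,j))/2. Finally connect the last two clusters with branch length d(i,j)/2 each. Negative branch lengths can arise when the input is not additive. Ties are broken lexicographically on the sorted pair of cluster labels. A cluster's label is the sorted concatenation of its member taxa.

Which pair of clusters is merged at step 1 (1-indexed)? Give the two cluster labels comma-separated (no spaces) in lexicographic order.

1. join U+Z (d=4, Q=-197) ⇒ UZ; edges |U|=3/10, |Z|=37/10
  updated: d(B,UZ)=17, d(C,UZ)=26, d(I,UZ)=25/2, d(N,UZ)=27/2, d(O,UZ)=51/2
2. join I+O (d=9, Q=-157) ⇒ IO; edges |I|=-1/4, |O|=37/4
  updated: d(B,IO)=14, d(C,IO)=53/2, d(IO,N)=29/2, d(IO,UZ)=29/2
3. join IO+UZ (d=29/2, Q=-97) ⇒ IOUZ; edges |IO|=7, |UZ|=15/2
  updated: d(B,IOUZ)=33/4, d(C,IOUZ)=19, d(IOUZ,N)=27/4
4. join B+IOUZ (d=33/4, Q=-187/4) ⇒ BIOUZ; edges |B|=47/16, |IOUZ|=85/16
  updated: d(BIOUZ,C)=119/8, d(BIOUZ,N)=1/4
5. join BIOUZ+C (d=119/8, Q=-161/8) ⇒ BCIOUZ; edges |BIOUZ|=81/16, |C|=157/16
  updated: d(BCIOUZ,N)=-77/16
6. join BCIOUZ+N (d=-77/16) ⇒ BCINOUZ; edges |BCIOUZ|=-77/32, |N|=-77/32
final tree: (((B:47/16,((I:-1/4,O:37/4):7,(U:3/10,Z:37/10):15/2):85/16):81/16,C:157/16):-77/32,N:-77/32)
total length: 733/16

U,Z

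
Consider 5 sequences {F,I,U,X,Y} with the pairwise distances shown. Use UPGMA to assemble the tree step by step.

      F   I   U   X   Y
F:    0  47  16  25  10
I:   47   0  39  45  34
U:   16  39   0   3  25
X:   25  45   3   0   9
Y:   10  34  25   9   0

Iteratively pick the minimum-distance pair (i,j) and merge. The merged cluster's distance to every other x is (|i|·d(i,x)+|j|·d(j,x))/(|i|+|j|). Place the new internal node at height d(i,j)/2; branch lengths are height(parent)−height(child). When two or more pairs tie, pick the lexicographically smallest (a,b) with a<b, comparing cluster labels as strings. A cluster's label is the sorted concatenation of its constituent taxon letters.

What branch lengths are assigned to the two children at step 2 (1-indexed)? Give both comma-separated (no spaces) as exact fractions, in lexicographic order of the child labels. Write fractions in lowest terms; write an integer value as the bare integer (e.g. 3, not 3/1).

5,5

step 1: merge (U,X) at d=3; branch lengths U→3/2, X→3/2; new cluster UX
  updated: d(F,UX)=41/2, d(I,UX)=42, d(UX,Y)=17
step 2: merge (F,Y) at d=10; branch lengths F→5, Y→5; new cluster FY
  updated: d(FY,I)=81/2, d(FY,UX)=75/4
step 3: merge (FY,UX) at d=75/4; branch lengths FY→35/8, UX→63/8; new cluster FUXY
  updated: d(FUXY,I)=165/4
step 4: merge (FUXY,I) at d=165/4; branch lengths FUXY→45/4, I→165/8; new cluster FIUXY
final tree: (((F:5,Y:5):35/8,(U:3/2,X:3/2):63/8):45/4,I:165/8)
total length: 457/8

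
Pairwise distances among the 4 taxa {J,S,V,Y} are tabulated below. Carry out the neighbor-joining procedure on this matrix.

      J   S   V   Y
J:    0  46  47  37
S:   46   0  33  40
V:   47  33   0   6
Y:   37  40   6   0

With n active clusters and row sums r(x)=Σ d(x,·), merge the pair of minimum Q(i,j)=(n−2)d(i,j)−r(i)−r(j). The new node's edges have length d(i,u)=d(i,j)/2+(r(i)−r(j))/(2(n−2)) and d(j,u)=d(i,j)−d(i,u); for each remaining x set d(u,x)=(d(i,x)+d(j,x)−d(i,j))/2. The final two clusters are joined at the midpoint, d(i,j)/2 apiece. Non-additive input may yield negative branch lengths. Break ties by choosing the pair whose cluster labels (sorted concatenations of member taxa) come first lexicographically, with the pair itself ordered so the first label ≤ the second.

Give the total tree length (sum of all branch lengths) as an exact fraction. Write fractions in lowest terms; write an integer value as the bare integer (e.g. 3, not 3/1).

261/4

iteration 1: select J,S (d=46, Q=-157); attach at lengths (103/4, 81/4); label the merged cluster JS
  updated: d(JS,V)=17, d(JS,Y)=31/2
iteration 2: select JS,V (d=17, Q=-77/2); attach at lengths (53/4, 15/4); label the merged cluster JSV
  updated: d(JSV,Y)=9/4
iteration 3: select JSV,Y (d=9/4); attach at lengths (9/8, 9/8); label the merged cluster JSVY
final tree: (((J:103/4,S:81/4):53/4,V:15/4):9/8,Y:9/8)
total length: 261/4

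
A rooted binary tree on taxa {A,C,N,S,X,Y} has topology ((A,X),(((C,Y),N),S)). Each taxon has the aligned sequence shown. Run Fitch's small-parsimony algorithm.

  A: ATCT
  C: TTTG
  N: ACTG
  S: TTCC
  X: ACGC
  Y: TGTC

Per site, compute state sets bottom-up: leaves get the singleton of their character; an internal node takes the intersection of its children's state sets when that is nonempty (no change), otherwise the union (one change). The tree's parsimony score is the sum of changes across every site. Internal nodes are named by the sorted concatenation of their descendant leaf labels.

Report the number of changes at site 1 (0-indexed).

AX@0: {A} ∩ {A} = {A} (intersection, +0)
CY@0: {T} ∩ {T} = {T} (intersection, +0)
CNY@0: {T} ∪ {A} = {A,T} (union, +1)
CNSY@0: {A,T} ∩ {T} = {T} (intersection, +0)
ACNSXY@0: {A} ∪ {T} = {A,T} (union, +1)
AX@1: {T} ∪ {C} = {C,T} (union, +1)
CY@1: {T} ∪ {G} = {G,T} (union, +1)
CNY@1: {G,T} ∪ {C} = {C,G,T} (union, +1)
CNSY@1: {C,G,T} ∩ {T} = {T} (intersection, +0)
ACNSXY@1: {C,T} ∩ {T} = {T} (intersection, +0)
AX@2: {C} ∪ {G} = {C,G} (union, +1)
CY@2: {T} ∩ {T} = {T} (intersection, +0)
CNY@2: {T} ∩ {T} = {T} (intersection, +0)
CNSY@2: {T} ∪ {C} = {C,T} (union, +1)
ACNSXY@2: {C,G} ∩ {C,T} = {C} (intersection, +0)
AX@3: {T} ∪ {C} = {C,T} (union, +1)
CY@3: {G} ∪ {C} = {C,G} (union, +1)
CNY@3: {C,G} ∩ {G} = {G} (intersection, +0)
CNSY@3: {G} ∪ {C} = {C,G} (union, +1)
ACNSXY@3: {C,T} ∩ {C,G} = {C} (intersection, +0)
per-site changes: [2, 3, 2, 3]; total = 10

3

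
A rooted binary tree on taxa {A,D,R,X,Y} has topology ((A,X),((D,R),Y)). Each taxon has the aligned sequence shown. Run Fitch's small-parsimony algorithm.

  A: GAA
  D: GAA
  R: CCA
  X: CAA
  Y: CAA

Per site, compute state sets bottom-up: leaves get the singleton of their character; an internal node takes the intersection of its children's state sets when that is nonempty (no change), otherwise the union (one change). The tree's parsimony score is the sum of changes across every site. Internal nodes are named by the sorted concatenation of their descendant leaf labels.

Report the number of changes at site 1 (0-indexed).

1

site 0, node AX: A={G} ∪ X={C} → {C,G} (+1)
site 0, node DR: D={G} ∪ R={C} → {C,G} (+1)
site 0, node DRY: DR={C,G} ∩ Y={C} → {C} (+0)
site 0, node ADRXY: AX={C,G} ∩ DRY={C} → {C} (+0)
site 1, node AX: A={A} ∩ X={A} → {A} (+0)
site 1, node DR: D={A} ∪ R={C} → {A,C} (+1)
site 1, node DRY: DR={A,C} ∩ Y={A} → {A} (+0)
site 1, node ADRXY: AX={A} ∩ DRY={A} → {A} (+0)
site 2, node AX: A={A} ∩ X={A} → {A} (+0)
site 2, node DR: D={A} ∩ R={A} → {A} (+0)
site 2, node DRY: DR={A} ∩ Y={A} → {A} (+0)
site 2, node ADRXY: AX={A} ∩ DRY={A} → {A} (+0)
per-site changes: [2, 1, 0]; total = 3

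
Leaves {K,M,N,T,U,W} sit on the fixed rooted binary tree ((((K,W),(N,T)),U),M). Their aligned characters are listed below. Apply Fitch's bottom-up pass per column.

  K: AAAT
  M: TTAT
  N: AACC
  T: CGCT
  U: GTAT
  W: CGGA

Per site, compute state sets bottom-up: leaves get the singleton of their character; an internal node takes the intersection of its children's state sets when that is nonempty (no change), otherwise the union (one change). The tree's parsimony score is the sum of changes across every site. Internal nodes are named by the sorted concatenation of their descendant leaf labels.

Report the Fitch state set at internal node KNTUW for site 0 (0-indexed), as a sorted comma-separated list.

A,C,G

site 0, node KW: K={A} ∪ W={C} → {A,C} (+1)
site 0, node NT: N={A} ∪ T={C} → {A,C} (+1)
site 0, node KNTW: KW={A,C} ∩ NT={A,C} → {A,C} (+0)
site 0, node KNTUW: KNTW={A,C} ∪ U={G} → {A,C,G} (+1)
site 0, node KMNTUW: KNTUW={A,C,G} ∪ M={T} → {A,C,G,T} (+1)
site 1, node KW: K={A} ∪ W={G} → {A,G} (+1)
site 1, node NT: N={A} ∪ T={G} → {A,G} (+1)
site 1, node KNTW: KW={A,G} ∩ NT={A,G} → {A,G} (+0)
site 1, node KNTUW: KNTW={A,G} ∪ U={T} → {A,G,T} (+1)
site 1, node KMNTUW: KNTUW={A,G,T} ∩ M={T} → {T} (+0)
site 2, node KW: K={A} ∪ W={G} → {A,G} (+1)
site 2, node NT: N={C} ∩ T={C} → {C} (+0)
site 2, node KNTW: KW={A,G} ∪ NT={C} → {A,C,G} (+1)
site 2, node KNTUW: KNTW={A,C,G} ∩ U={A} → {A} (+0)
site 2, node KMNTUW: KNTUW={A} ∩ M={A} → {A} (+0)
site 3, node KW: K={T} ∪ W={A} → {A,T} (+1)
site 3, node NT: N={C} ∪ T={T} → {C,T} (+1)
site 3, node KNTW: KW={A,T} ∩ NT={C,T} → {T} (+0)
site 3, node KNTUW: KNTW={T} ∩ U={T} → {T} (+0)
site 3, node KMNTUW: KNTUW={T} ∩ M={T} → {T} (+0)
per-site changes: [4, 3, 2, 2]; total = 11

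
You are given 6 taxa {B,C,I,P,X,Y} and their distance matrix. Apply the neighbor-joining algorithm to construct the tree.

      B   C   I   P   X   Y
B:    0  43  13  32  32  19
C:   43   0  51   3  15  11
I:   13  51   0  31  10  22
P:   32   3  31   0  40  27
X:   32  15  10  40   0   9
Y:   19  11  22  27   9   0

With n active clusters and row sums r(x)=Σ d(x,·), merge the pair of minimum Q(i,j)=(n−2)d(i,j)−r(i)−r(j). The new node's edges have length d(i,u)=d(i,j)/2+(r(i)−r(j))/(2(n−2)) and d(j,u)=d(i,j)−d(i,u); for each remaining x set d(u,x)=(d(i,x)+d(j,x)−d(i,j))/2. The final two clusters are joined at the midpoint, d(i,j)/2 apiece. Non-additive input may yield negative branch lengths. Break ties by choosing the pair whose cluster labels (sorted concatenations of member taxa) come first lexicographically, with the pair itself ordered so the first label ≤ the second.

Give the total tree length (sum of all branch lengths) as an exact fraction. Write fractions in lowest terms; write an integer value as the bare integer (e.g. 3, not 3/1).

1. join C+P (d=3, Q=-244) ⇒ CP; edges |C|=1/4, |P|=11/4
  updated: d(B,CP)=36, d(CP,I)=79/2, d(CP,X)=26, d(CP,Y)=35/2
2. join B+I (d=13, Q=-291/2) ⇒ BI; edges |B|=109/12, |I|=47/12
  updated: d(BI,CP)=125/4, d(BI,X)=29/2, d(BI,Y)=14
3. join BI+X (d=29/2, Q=-321/4) ⇒ BIX; edges |BI|=157/16, |X|=75/16
  updated: d(BIX,CP)=171/8, d(BIX,Y)=17/4
4. join BIX+CP (d=171/8, Q=-345/8) ⇒ BCIPX; edges |BIX|=65/16, |CP|=277/16
  updated: d(BCIPX,Y)=3/16
5. join BCIPX+Y (d=3/16) ⇒ BCIPXY; edges |BCIPX|=3/32, |Y|=3/32
final tree: ((((B:109/12,I:47/12):157/16,X:75/16):65/16,(C:1/4,P:11/4):277/16):3/32,Y:3/32)
total length: 833/16

833/16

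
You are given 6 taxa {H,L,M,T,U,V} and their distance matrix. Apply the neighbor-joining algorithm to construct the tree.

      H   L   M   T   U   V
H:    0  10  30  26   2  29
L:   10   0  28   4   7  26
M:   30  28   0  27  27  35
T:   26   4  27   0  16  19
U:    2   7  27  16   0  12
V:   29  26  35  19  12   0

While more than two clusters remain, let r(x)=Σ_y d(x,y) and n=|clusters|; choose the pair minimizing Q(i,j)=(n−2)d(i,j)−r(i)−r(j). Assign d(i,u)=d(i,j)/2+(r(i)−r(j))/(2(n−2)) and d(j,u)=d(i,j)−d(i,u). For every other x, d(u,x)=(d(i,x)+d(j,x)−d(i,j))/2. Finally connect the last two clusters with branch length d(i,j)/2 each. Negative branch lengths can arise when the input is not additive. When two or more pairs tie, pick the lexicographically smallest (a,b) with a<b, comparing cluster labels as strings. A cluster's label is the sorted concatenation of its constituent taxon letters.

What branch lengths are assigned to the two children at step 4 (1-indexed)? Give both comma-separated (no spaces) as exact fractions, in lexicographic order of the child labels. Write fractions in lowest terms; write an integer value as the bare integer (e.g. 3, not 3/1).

19/16,83/16

step 1: merge (H,U) at d=2, Q=-153; branch lengths H→41/8, U→-25/8; new cluster HU
  updated: d(HU,L)=15/2, d(HU,M)=55/2, d(HU,T)=20, d(HU,V)=39/2
step 2: merge (L,T) at d=4, Q=-247/2; branch lengths L→5/4, T→11/4; new cluster LT
  updated: d(HU,LT)=47/4, d(LT,M)=51/2, d(LT,V)=41/2
step 3: merge (HU,V) at d=39/2, Q=-379/4; branch lengths HU→91/16, V→221/16; new cluster HUV
  updated: d(HUV,LT)=51/8, d(HUV,M)=43/2
step 4: merge (HUV,LT) at d=51/8, Q=-427/8; branch lengths HUV→19/16, LT→83/16; new cluster HLTUV
  updated: d(HLTUV,M)=325/16
step 5: merge (HLTUV,M) at d=325/16; branch lengths HLTUV→325/32, M→325/32; new cluster HLMTUV
final tree: ((((H:41/8,U:-25/8):91/16,V:221/16):19/16,(L:5/4,T:11/4):83/16):325/32,M:325/32)
total length: 835/16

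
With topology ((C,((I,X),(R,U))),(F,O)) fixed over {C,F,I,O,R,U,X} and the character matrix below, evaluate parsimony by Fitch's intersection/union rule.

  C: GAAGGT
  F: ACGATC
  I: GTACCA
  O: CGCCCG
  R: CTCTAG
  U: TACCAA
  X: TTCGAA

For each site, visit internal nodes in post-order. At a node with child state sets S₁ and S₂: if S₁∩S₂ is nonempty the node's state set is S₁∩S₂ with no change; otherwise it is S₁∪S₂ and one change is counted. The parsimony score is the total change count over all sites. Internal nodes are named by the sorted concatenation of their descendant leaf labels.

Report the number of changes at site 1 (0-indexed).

IX@0: {G} ∪ {T} = {G,T} (union, +1)
RU@0: {C} ∪ {T} = {C,T} (union, +1)
IRUX@0: {G,T} ∩ {C,T} = {T} (intersection, +0)
CIRUX@0: {G} ∪ {T} = {G,T} (union, +1)
FO@0: {A} ∪ {C} = {A,C} (union, +1)
CFIORUX@0: {G,T} ∪ {A,C} = {A,C,G,T} (union, +1)
IX@1: {T} ∩ {T} = {T} (intersection, +0)
RU@1: {T} ∪ {A} = {A,T} (union, +1)
IRUX@1: {T} ∩ {A,T} = {T} (intersection, +0)
CIRUX@1: {A} ∪ {T} = {A,T} (union, +1)
FO@1: {C} ∪ {G} = {C,G} (union, +1)
CFIORUX@1: {A,T} ∪ {C,G} = {A,C,G,T} (union, +1)
IX@2: {A} ∪ {C} = {A,C} (union, +1)
RU@2: {C} ∩ {C} = {C} (intersection, +0)
IRUX@2: {A,C} ∩ {C} = {C} (intersection, +0)
CIRUX@2: {A} ∪ {C} = {A,C} (union, +1)
FO@2: {G} ∪ {C} = {C,G} (union, +1)
CFIORUX@2: {A,C} ∩ {C,G} = {C} (intersection, +0)
IX@3: {C} ∪ {G} = {C,G} (union, +1)
RU@3: {T} ∪ {C} = {C,T} (union, +1)
IRUX@3: {C,G} ∩ {C,T} = {C} (intersection, +0)
CIRUX@3: {G} ∪ {C} = {C,G} (union, +1)
FO@3: {A} ∪ {C} = {A,C} (union, +1)
CFIORUX@3: {C,G} ∩ {A,C} = {C} (intersection, +0)
IX@4: {C} ∪ {A} = {A,C} (union, +1)
RU@4: {A} ∩ {A} = {A} (intersection, +0)
IRUX@4: {A,C} ∩ {A} = {A} (intersection, +0)
CIRUX@4: {G} ∪ {A} = {A,G} (union, +1)
FO@4: {T} ∪ {C} = {C,T} (union, +1)
CFIORUX@4: {A,G} ∪ {C,T} = {A,C,G,T} (union, +1)
IX@5: {A} ∩ {A} = {A} (intersection, +0)
RU@5: {G} ∪ {A} = {A,G} (union, +1)
IRUX@5: {A} ∩ {A,G} = {A} (intersection, +0)
CIRUX@5: {T} ∪ {A} = {A,T} (union, +1)
FO@5: {C} ∪ {G} = {C,G} (union, +1)
CFIORUX@5: {A,T} ∪ {C,G} = {A,C,G,T} (union, +1)
per-site changes: [5, 4, 3, 4, 4, 4]; total = 24

4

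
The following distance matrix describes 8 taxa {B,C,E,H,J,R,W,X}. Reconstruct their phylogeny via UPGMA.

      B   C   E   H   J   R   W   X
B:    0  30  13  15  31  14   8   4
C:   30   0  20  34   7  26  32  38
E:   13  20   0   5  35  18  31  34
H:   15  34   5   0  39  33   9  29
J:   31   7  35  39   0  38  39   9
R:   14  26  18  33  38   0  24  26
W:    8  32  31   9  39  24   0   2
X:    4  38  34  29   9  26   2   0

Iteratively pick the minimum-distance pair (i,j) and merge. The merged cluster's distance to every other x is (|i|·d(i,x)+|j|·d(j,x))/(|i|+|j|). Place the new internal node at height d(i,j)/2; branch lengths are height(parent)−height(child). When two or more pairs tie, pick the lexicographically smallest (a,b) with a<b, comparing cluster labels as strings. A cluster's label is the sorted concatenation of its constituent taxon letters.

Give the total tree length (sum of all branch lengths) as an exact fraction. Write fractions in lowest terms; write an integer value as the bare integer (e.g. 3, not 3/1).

1511/24

iteration 1: select W,X (d=2); attach at lengths (1, 1); label the merged cluster WX
  updated: d(B,WX)=6, d(C,WX)=35, d(E,WX)=65/2, d(H,WX)=19, d(J,WX)=24, d(R,WX)=25
iteration 2: select E,H (d=5); attach at lengths (5/2, 5/2); label the merged cluster EH
  updated: d(B,EH)=14, d(C,EH)=27, d(EH,J)=37, d(EH,R)=51/2, d(EH,WX)=103/4
iteration 3: select B,WX (d=6); attach at lengths (3, 2); label the merged cluster BWX
  updated: d(BWX,C)=100/3, d(BWX,EH)=131/6, d(BWX,J)=79/3, d(BWX,R)=64/3
iteration 4: select C,J (d=7); attach at lengths (7/2, 7/2); label the merged cluster CJ
  updated: d(BWX,CJ)=179/6, d(CJ,EH)=32, d(CJ,R)=32
iteration 5: select BWX,R (d=64/3); attach at lengths (23/3, 32/3); label the merged cluster BRWX
  updated: d(BRWX,CJ)=243/8, d(BRWX,EH)=91/4
iteration 6: select BRWX,EH (d=91/4); attach at lengths (17/24, 71/8); label the merged cluster BEHRWX
  updated: d(BEHRWX,CJ)=371/12
iteration 7: select BEHRWX,CJ (d=371/12); attach at lengths (49/12, 287/24); label the merged cluster BCEHJRWX
final tree: ((((B:3,(W:1,X:1):2):23/3,R:32/3):17/24,(E:5/2,H:5/2):71/8):49/12,(C:7/2,J:7/2):287/24)
total length: 1511/24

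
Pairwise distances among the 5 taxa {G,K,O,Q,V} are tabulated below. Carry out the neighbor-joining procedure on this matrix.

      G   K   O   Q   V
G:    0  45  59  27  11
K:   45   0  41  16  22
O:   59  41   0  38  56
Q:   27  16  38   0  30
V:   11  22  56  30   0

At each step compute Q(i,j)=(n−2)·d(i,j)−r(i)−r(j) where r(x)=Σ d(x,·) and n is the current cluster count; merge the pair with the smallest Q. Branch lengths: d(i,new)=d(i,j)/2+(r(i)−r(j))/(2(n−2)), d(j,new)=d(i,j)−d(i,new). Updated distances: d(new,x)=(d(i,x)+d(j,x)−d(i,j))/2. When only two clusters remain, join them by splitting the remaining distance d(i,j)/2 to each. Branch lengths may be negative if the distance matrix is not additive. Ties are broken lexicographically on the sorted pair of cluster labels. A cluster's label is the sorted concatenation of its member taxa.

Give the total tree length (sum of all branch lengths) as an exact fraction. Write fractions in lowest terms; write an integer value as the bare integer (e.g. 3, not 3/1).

153/2

step 1: merge (G,V) at d=11, Q=-228; branch lengths G→28/3, V→5/3; new cluster GV
  updated: d(GV,K)=28, d(GV,O)=52, d(GV,Q)=23
step 2: merge (GV,Q) at d=23, Q=-134; branch lengths GV→18, Q→5; new cluster GQV
  updated: d(GQV,K)=21/2, d(GQV,O)=67/2
step 3: merge (GQV,K) at d=21/2, Q=-85; branch lengths GQV→3/2, K→9; new cluster GKQV
  updated: d(GKQV,O)=32
step 4: merge (GKQV,O) at d=32; branch lengths GKQV→16, O→16; new cluster GKOQV
final tree: ((((G:28/3,V:5/3):18,Q:5):3/2,K:9):16,O:16)
total length: 153/2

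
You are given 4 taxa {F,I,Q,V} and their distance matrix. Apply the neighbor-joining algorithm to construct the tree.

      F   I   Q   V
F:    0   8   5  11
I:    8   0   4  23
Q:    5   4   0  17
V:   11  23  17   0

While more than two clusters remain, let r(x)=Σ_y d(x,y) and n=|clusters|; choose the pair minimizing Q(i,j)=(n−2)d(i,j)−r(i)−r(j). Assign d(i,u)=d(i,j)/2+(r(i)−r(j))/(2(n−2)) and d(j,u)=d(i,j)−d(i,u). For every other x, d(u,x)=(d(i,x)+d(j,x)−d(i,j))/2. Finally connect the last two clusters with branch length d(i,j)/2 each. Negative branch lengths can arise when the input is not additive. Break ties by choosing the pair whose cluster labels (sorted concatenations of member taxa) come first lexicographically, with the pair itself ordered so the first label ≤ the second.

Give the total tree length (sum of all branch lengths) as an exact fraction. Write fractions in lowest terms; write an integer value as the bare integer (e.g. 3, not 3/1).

83/4

1. join F+V (d=11, Q=-53) ⇒ FV; edges |F|=-5/4, |V|=49/4
  updated: d(FV,I)=10, d(FV,Q)=11/2
2. join FV+I (d=10, Q=-39/2) ⇒ FIV; edges |FV|=23/4, |I|=17/4
  updated: d(FIV,Q)=-1/4
3. join FIV+Q (d=-1/4) ⇒ FIQV; edges |FIV|=-1/8, |Q|=-1/8
final tree: (((F:-5/4,V:49/4):23/4,I:17/4):-1/8,Q:-1/8)
total length: 83/4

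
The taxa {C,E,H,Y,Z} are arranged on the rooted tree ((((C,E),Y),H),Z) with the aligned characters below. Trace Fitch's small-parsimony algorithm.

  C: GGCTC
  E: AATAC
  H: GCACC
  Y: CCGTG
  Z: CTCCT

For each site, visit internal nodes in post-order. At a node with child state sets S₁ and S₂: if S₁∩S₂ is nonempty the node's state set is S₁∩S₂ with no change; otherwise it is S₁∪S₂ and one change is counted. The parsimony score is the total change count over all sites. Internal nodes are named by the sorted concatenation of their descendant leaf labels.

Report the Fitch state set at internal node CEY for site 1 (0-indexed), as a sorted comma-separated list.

A,C,G

site 0, node CE: C={G} ∪ E={A} → {A,G} (+1)
site 0, node CEY: CE={A,G} ∪ Y={C} → {A,C,G} (+1)
site 0, node CEHY: CEY={A,C,G} ∩ H={G} → {G} (+0)
site 0, node CEHYZ: CEHY={G} ∪ Z={C} → {C,G} (+1)
site 1, node CE: C={G} ∪ E={A} → {A,G} (+1)
site 1, node CEY: CE={A,G} ∪ Y={C} → {A,C,G} (+1)
site 1, node CEHY: CEY={A,C,G} ∩ H={C} → {C} (+0)
site 1, node CEHYZ: CEHY={C} ∪ Z={T} → {C,T} (+1)
site 2, node CE: C={C} ∪ E={T} → {C,T} (+1)
site 2, node CEY: CE={C,T} ∪ Y={G} → {C,G,T} (+1)
site 2, node CEHY: CEY={C,G,T} ∪ H={A} → {A,C,G,T} (+1)
site 2, node CEHYZ: CEHY={A,C,G,T} ∩ Z={C} → {C} (+0)
site 3, node CE: C={T} ∪ E={A} → {A,T} (+1)
site 3, node CEY: CE={A,T} ∩ Y={T} → {T} (+0)
site 3, node CEHY: CEY={T} ∪ H={C} → {C,T} (+1)
site 3, node CEHYZ: CEHY={C,T} ∩ Z={C} → {C} (+0)
site 4, node CE: C={C} ∩ E={C} → {C} (+0)
site 4, node CEY: CE={C} ∪ Y={G} → {C,G} (+1)
site 4, node CEHY: CEY={C,G} ∩ H={C} → {C} (+0)
site 4, node CEHYZ: CEHY={C} ∪ Z={T} → {C,T} (+1)
per-site changes: [3, 3, 3, 2, 2]; total = 13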